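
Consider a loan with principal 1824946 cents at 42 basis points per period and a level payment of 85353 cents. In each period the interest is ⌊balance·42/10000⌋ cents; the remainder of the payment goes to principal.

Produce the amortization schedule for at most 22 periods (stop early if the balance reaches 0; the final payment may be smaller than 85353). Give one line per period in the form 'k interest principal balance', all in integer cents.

1 7664 77689 1747257
2 7338 78015 1669242
3 7010 78343 1590899
4 6681 78672 1512227
5 6351 79002 1433225
6 6019 79334 1353891
7 5686 79667 1274224
8 5351 80002 1194222
9 5015 80338 1113884
10 4678 80675 1033209
11 4339 81014 952195
12 3999 81354 870841
13 3657 81696 789145
14 3314 82039 707106
15 2969 82384 624722
16 2623 82730 541992
17 2276 83077 458915
18 1927 83426 375489
19 1577 83776 291713
20 1225 84128 207585
21 871 84482 123103
22 517 84836 38267

1. interest=⌊1824946·42/10000⌋=7664; principal=85353-7664=77689; balance=1824946-77689=1747257
2. interest=⌊1747257·42/10000⌋=7338; principal=85353-7338=78015; balance=1747257-78015=1669242
3. interest=⌊1669242·42/10000⌋=7010; principal=85353-7010=78343; balance=1669242-78343=1590899
4. interest=⌊1590899·42/10000⌋=6681; principal=85353-6681=78672; balance=1590899-78672=1512227
5. interest=⌊1512227·42/10000⌋=6351; principal=85353-6351=79002; balance=1512227-79002=1433225
6. interest=⌊1433225·42/10000⌋=6019; principal=85353-6019=79334; balance=1433225-79334=1353891
7. interest=⌊1353891·42/10000⌋=5686; principal=85353-5686=79667; balance=1353891-79667=1274224
8. interest=⌊1274224·42/10000⌋=5351; principal=85353-5351=80002; balance=1274224-80002=1194222
9. interest=⌊1194222·42/10000⌋=5015; principal=85353-5015=80338; balance=1194222-80338=1113884
10. interest=⌊1113884·42/10000⌋=4678; principal=85353-4678=80675; balance=1113884-80675=1033209
11. interest=⌊1033209·42/10000⌋=4339; principal=85353-4339=81014; balance=1033209-81014=952195
12. interest=⌊952195·42/10000⌋=3999; principal=85353-3999=81354; balance=952195-81354=870841
13. interest=⌊870841·42/10000⌋=3657; principal=85353-3657=81696; balance=870841-81696=789145
14. interest=⌊789145·42/10000⌋=3314; principal=85353-3314=82039; balance=789145-82039=707106
15. interest=⌊707106·42/10000⌋=2969; principal=85353-2969=82384; balance=707106-82384=624722
16. interest=⌊624722·42/10000⌋=2623; principal=85353-2623=82730; balance=624722-82730=541992
17. interest=⌊541992·42/10000⌋=2276; principal=85353-2276=83077; balance=541992-83077=458915
18. interest=⌊458915·42/10000⌋=1927; principal=85353-1927=83426; balance=458915-83426=375489
19. interest=⌊375489·42/10000⌋=1577; principal=85353-1577=83776; balance=375489-83776=291713
20. interest=⌊291713·42/10000⌋=1225; principal=85353-1225=84128; balance=291713-84128=207585
21. interest=⌊207585·42/10000⌋=871; principal=85353-871=84482; balance=207585-84482=123103
22. interest=⌊123103·42/10000⌋=517; principal=85353-517=84836; balance=123103-84836=38267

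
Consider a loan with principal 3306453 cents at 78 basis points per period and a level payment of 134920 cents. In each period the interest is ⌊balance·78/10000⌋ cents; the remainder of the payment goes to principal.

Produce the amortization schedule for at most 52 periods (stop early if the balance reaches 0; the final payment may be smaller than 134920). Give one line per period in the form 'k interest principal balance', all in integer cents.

1 25790 109130 3197323
2 24939 109981 3087342
3 24081 110839 2976503
4 23216 111704 2864799
5 22345 112575 2752224
6 21467 113453 2638771
7 20582 114338 2524433
8 19690 115230 2409203
9 18791 116129 2293074
10 17885 117035 2176039
11 16973 117947 2058092
12 16053 118867 1939225
13 15125 119795 1819430
14 14191 120729 1698701
15 13249 121671 1577030
16 12300 122620 1454410
17 11344 123576 1330834
18 10380 124540 1206294
19 9409 125511 1080783
20 8430 126490 954293
21 7443 127477 826816
22 6449 128471 698345
23 5447 129473 568872
24 4437 130483 438389
25 3419 131501 306888
26 2393 132527 174361
27 1360 133560 40801
28 318 40801 0

1. interest=⌊3306453·78/10000⌋=25790; principal=134920-25790=109130; balance=3306453-109130=3197323
2. interest=⌊3197323·78/10000⌋=24939; principal=134920-24939=109981; balance=3197323-109981=3087342
3. interest=⌊3087342·78/10000⌋=24081; principal=134920-24081=110839; balance=3087342-110839=2976503
4. interest=⌊2976503·78/10000⌋=23216; principal=134920-23216=111704; balance=2976503-111704=2864799
5. interest=⌊2864799·78/10000⌋=22345; principal=134920-22345=112575; balance=2864799-112575=2752224
6. interest=⌊2752224·78/10000⌋=21467; principal=134920-21467=113453; balance=2752224-113453=2638771
7. interest=⌊2638771·78/10000⌋=20582; principal=134920-20582=114338; balance=2638771-114338=2524433
8. interest=⌊2524433·78/10000⌋=19690; principal=134920-19690=115230; balance=2524433-115230=2409203
9. interest=⌊2409203·78/10000⌋=18791; principal=134920-18791=116129; balance=2409203-116129=2293074
10. interest=⌊2293074·78/10000⌋=17885; principal=134920-17885=117035; balance=2293074-117035=2176039
11. interest=⌊2176039·78/10000⌋=16973; principal=134920-16973=117947; balance=2176039-117947=2058092
12. interest=⌊2058092·78/10000⌋=16053; principal=134920-16053=118867; balance=2058092-118867=1939225
13. interest=⌊1939225·78/10000⌋=15125; principal=134920-15125=119795; balance=1939225-119795=1819430
14. interest=⌊1819430·78/10000⌋=14191; principal=134920-14191=120729; balance=1819430-120729=1698701
15. interest=⌊1698701·78/10000⌋=13249; principal=134920-13249=121671; balance=1698701-121671=1577030
16. interest=⌊1577030·78/10000⌋=12300; principal=134920-12300=122620; balance=1577030-122620=1454410
17. interest=⌊1454410·78/10000⌋=11344; principal=134920-11344=123576; balance=1454410-123576=1330834
18. interest=⌊1330834·78/10000⌋=10380; principal=134920-10380=124540; balance=1330834-124540=1206294
19. interest=⌊1206294·78/10000⌋=9409; principal=134920-9409=125511; balance=1206294-125511=1080783
20. interest=⌊1080783·78/10000⌋=8430; principal=134920-8430=126490; balance=1080783-126490=954293
21. interest=⌊954293·78/10000⌋=7443; principal=134920-7443=127477; balance=954293-127477=826816
22. interest=⌊826816·78/10000⌋=6449; principal=134920-6449=128471; balance=826816-128471=698345
23. interest=⌊698345·78/10000⌋=5447; principal=134920-5447=129473; balance=698345-129473=568872
24. interest=⌊568872·78/10000⌋=4437; principal=134920-4437=130483; balance=568872-130483=438389
25. interest=⌊438389·78/10000⌋=3419; principal=134920-3419=131501; balance=438389-131501=306888
26. interest=⌊306888·78/10000⌋=2393; principal=134920-2393=132527; balance=306888-132527=174361
27. interest=⌊174361·78/10000⌋=1360; principal=134920-1360=133560; balance=174361-133560=40801
28. interest=⌊40801·78/10000⌋=318; principal=min(134920-318,40801)=40801; balance=40801-40801=0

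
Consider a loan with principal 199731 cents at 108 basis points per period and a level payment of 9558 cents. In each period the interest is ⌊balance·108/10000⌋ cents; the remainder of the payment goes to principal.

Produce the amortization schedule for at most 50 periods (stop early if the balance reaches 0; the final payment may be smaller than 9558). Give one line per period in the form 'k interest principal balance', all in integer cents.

1. interest=⌊199731·108/10000⌋=2157; principal=9558-2157=7401; balance=199731-7401=192330
2. interest=⌊192330·108/10000⌋=2077; principal=9558-2077=7481; balance=192330-7481=184849
3. interest=⌊184849·108/10000⌋=1996; principal=9558-1996=7562; balance=184849-7562=177287
4. interest=⌊177287·108/10000⌋=1914; principal=9558-1914=7644; balance=177287-7644=169643
5. interest=⌊169643·108/10000⌋=1832; principal=9558-1832=7726; balance=169643-7726=161917
6. interest=⌊161917·108/10000⌋=1748; principal=9558-1748=7810; balance=161917-7810=154107
7. interest=⌊154107·108/10000⌋=1664; principal=9558-1664=7894; balance=154107-7894=146213
8. interest=⌊146213·108/10000⌋=1579; principal=9558-1579=7979; balance=146213-7979=138234
9. interest=⌊138234·108/10000⌋=1492; principal=9558-1492=8066; balance=138234-8066=130168
10. interest=⌊130168·108/10000⌋=1405; principal=9558-1405=8153; balance=130168-8153=122015
11. interest=⌊122015·108/10000⌋=1317; principal=9558-1317=8241; balance=122015-8241=113774
12. interest=⌊113774·108/10000⌋=1228; principal=9558-1228=8330; balance=113774-8330=105444
13. interest=⌊105444·108/10000⌋=1138; principal=9558-1138=8420; balance=105444-8420=97024
14. interest=⌊97024·108/10000⌋=1047; principal=9558-1047=8511; balance=97024-8511=88513
15. interest=⌊88513·108/10000⌋=955; principal=9558-955=8603; balance=88513-8603=79910
16. interest=⌊79910·108/10000⌋=863; principal=9558-863=8695; balance=79910-8695=71215
17. interest=⌊71215·108/10000⌋=769; principal=9558-769=8789; balance=71215-8789=62426
18. interest=⌊62426·108/10000⌋=674; principal=9558-674=8884; balance=62426-8884=53542
19. interest=⌊53542·108/10000⌋=578; principal=9558-578=8980; balance=53542-8980=44562
20. interest=⌊44562·108/10000⌋=481; principal=9558-481=9077; balance=44562-9077=35485
21. interest=⌊35485·108/10000⌋=383; principal=9558-383=9175; balance=35485-9175=26310
22. interest=⌊26310·108/10000⌋=284; principal=9558-284=9274; balance=26310-9274=17036
23. interest=⌊17036·108/10000⌋=183; principal=9558-183=9375; balance=17036-9375=7661
24. interest=⌊7661·108/10000⌋=82; principal=min(9558-82,7661)=7661; balance=7661-7661=0

1 2157 7401 192330
2 2077 7481 184849
3 1996 7562 177287
4 1914 7644 169643
5 1832 7726 161917
6 1748 7810 154107
7 1664 7894 146213
8 1579 7979 138234
9 1492 8066 130168
10 1405 8153 122015
11 1317 8241 113774
12 1228 8330 105444
13 1138 8420 97024
14 1047 8511 88513
15 955 8603 79910
16 863 8695 71215
17 769 8789 62426
18 674 8884 53542
19 578 8980 44562
20 481 9077 35485
21 383 9175 26310
22 284 9274 17036
23 183 9375 7661
24 82 7661 0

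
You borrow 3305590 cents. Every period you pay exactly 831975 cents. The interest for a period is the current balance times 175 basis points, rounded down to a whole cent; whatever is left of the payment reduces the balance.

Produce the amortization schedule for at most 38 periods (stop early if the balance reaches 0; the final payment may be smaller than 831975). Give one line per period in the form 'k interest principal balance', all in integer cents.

1. interest=⌊3305590·175/10000⌋=57847; principal=831975-57847=774128; balance=3305590-774128=2531462
2. interest=⌊2531462·175/10000⌋=44300; principal=831975-44300=787675; balance=2531462-787675=1743787
3. interest=⌊1743787·175/10000⌋=30516; principal=831975-30516=801459; balance=1743787-801459=942328
4. interest=⌊942328·175/10000⌋=16490; principal=831975-16490=815485; balance=942328-815485=126843
5. interest=⌊126843·175/10000⌋=2219; principal=min(831975-2219,126843)=126843; balance=126843-126843=0

1 57847 774128 2531462
2 44300 787675 1743787
3 30516 801459 942328
4 16490 815485 126843
5 2219 126843 0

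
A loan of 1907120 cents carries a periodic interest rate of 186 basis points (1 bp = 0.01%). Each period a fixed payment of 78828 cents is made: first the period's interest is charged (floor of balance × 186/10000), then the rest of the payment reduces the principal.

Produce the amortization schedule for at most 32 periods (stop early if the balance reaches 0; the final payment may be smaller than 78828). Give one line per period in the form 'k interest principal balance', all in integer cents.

1 35472 43356 1863764
2 34666 44162 1819602
3 33844 44984 1774618
4 33007 45821 1728797
5 32155 46673 1682124
6 31287 47541 1634583
7 30403 48425 1586158
8 29502 49326 1536832
9 28585 50243 1486589
10 27650 51178 1435411
11 26698 52130 1383281
12 25729 53099 1330182
13 24741 54087 1276095
14 23735 55093 1221002
15 22710 56118 1164884
16 21666 57162 1107722
17 20603 58225 1049497
18 19520 59308 990189
19 18417 60411 929778
20 17293 61535 868243
21 16149 62679 805564
22 14983 63845 741719
23 13795 65033 676686
24 12586 66242 610444
25 11354 67474 542970
26 10099 68729 474241
27 8820 70008 404233
28 7518 71310 332923
29 6192 72636 260287
30 4841 73987 186300
31 3465 75363 110937
32 2063 76765 34172

1. interest=⌊1907120·186/10000⌋=35472; principal=78828-35472=43356; balance=1907120-43356=1863764
2. interest=⌊1863764·186/10000⌋=34666; principal=78828-34666=44162; balance=1863764-44162=1819602
3. interest=⌊1819602·186/10000⌋=33844; principal=78828-33844=44984; balance=1819602-44984=1774618
4. interest=⌊1774618·186/10000⌋=33007; principal=78828-33007=45821; balance=1774618-45821=1728797
5. interest=⌊1728797·186/10000⌋=32155; principal=78828-32155=46673; balance=1728797-46673=1682124
6. interest=⌊1682124·186/10000⌋=31287; principal=78828-31287=47541; balance=1682124-47541=1634583
7. interest=⌊1634583·186/10000⌋=30403; principal=78828-30403=48425; balance=1634583-48425=1586158
8. interest=⌊1586158·186/10000⌋=29502; principal=78828-29502=49326; balance=1586158-49326=1536832
9. interest=⌊1536832·186/10000⌋=28585; principal=78828-28585=50243; balance=1536832-50243=1486589
10. interest=⌊1486589·186/10000⌋=27650; principal=78828-27650=51178; balance=1486589-51178=1435411
11. interest=⌊1435411·186/10000⌋=26698; principal=78828-26698=52130; balance=1435411-52130=1383281
12. interest=⌊1383281·186/10000⌋=25729; principal=78828-25729=53099; balance=1383281-53099=1330182
13. interest=⌊1330182·186/10000⌋=24741; principal=78828-24741=54087; balance=1330182-54087=1276095
14. interest=⌊1276095·186/10000⌋=23735; principal=78828-23735=55093; balance=1276095-55093=1221002
15. interest=⌊1221002·186/10000⌋=22710; principal=78828-22710=56118; balance=1221002-56118=1164884
16. interest=⌊1164884·186/10000⌋=21666; principal=78828-21666=57162; balance=1164884-57162=1107722
17. interest=⌊1107722·186/10000⌋=20603; principal=78828-20603=58225; balance=1107722-58225=1049497
18. interest=⌊1049497·186/10000⌋=19520; principal=78828-19520=59308; balance=1049497-59308=990189
19. interest=⌊990189·186/10000⌋=18417; principal=78828-18417=60411; balance=990189-60411=929778
20. interest=⌊929778·186/10000⌋=17293; principal=78828-17293=61535; balance=929778-61535=868243
21. interest=⌊868243·186/10000⌋=16149; principal=78828-16149=62679; balance=868243-62679=805564
22. interest=⌊805564·186/10000⌋=14983; principal=78828-14983=63845; balance=805564-63845=741719
23. interest=⌊741719·186/10000⌋=13795; principal=78828-13795=65033; balance=741719-65033=676686
24. interest=⌊676686·186/10000⌋=12586; principal=78828-12586=66242; balance=676686-66242=610444
25. interest=⌊610444·186/10000⌋=11354; principal=78828-11354=67474; balance=610444-67474=542970
26. interest=⌊542970·186/10000⌋=10099; principal=78828-10099=68729; balance=542970-68729=474241
27. interest=⌊474241·186/10000⌋=8820; principal=78828-8820=70008; balance=474241-70008=404233
28. interest=⌊404233·186/10000⌋=7518; principal=78828-7518=71310; balance=404233-71310=332923
29. interest=⌊332923·186/10000⌋=6192; principal=78828-6192=72636; balance=332923-72636=260287
30. interest=⌊260287·186/10000⌋=4841; principal=78828-4841=73987; balance=260287-73987=186300
31. interest=⌊186300·186/10000⌋=3465; principal=78828-3465=75363; balance=186300-75363=110937
32. interest=⌊110937·186/10000⌋=2063; principal=78828-2063=76765; balance=110937-76765=34172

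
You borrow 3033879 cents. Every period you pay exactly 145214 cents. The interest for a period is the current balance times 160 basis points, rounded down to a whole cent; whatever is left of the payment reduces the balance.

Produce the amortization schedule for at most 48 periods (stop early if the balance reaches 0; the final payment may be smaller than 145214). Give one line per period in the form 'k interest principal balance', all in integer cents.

1 48542 96672 2937207
2 46995 98219 2838988
3 45423 99791 2739197
4 43827 101387 2637810
5 42204 103010 2534800
6 40556 104658 2430142
7 38882 106332 2323810
8 37180 108034 2215776
9 35452 109762 2106014
10 33696 111518 1994496
11 31911 113303 1881193
12 30099 115115 1766078
13 28257 116957 1649121
14 26385 118829 1530292
15 24484 120730 1409562
16 22552 122662 1286900
17 20590 124624 1162276
18 18596 126618 1035658
19 16570 128644 907014
20 14512 130702 776312
21 12420 132794 643518
22 10296 134918 508600
23 8137 137077 371523
24 5944 139270 232253
25 3716 141498 90755
26 1452 90755 0

1. interest=⌊3033879·160/10000⌋=48542; principal=145214-48542=96672; balance=3033879-96672=2937207
2. interest=⌊2937207·160/10000⌋=46995; principal=145214-46995=98219; balance=2937207-98219=2838988
3. interest=⌊2838988·160/10000⌋=45423; principal=145214-45423=99791; balance=2838988-99791=2739197
4. interest=⌊2739197·160/10000⌋=43827; principal=145214-43827=101387; balance=2739197-101387=2637810
5. interest=⌊2637810·160/10000⌋=42204; principal=145214-42204=103010; balance=2637810-103010=2534800
6. interest=⌊2534800·160/10000⌋=40556; principal=145214-40556=104658; balance=2534800-104658=2430142
7. interest=⌊2430142·160/10000⌋=38882; principal=145214-38882=106332; balance=2430142-106332=2323810
8. interest=⌊2323810·160/10000⌋=37180; principal=145214-37180=108034; balance=2323810-108034=2215776
9. interest=⌊2215776·160/10000⌋=35452; principal=145214-35452=109762; balance=2215776-109762=2106014
10. interest=⌊2106014·160/10000⌋=33696; principal=145214-33696=111518; balance=2106014-111518=1994496
11. interest=⌊1994496·160/10000⌋=31911; principal=145214-31911=113303; balance=1994496-113303=1881193
12. interest=⌊1881193·160/10000⌋=30099; principal=145214-30099=115115; balance=1881193-115115=1766078
13. interest=⌊1766078·160/10000⌋=28257; principal=145214-28257=116957; balance=1766078-116957=1649121
14. interest=⌊1649121·160/10000⌋=26385; principal=145214-26385=118829; balance=1649121-118829=1530292
15. interest=⌊1530292·160/10000⌋=24484; principal=145214-24484=120730; balance=1530292-120730=1409562
16. interest=⌊1409562·160/10000⌋=22552; principal=145214-22552=122662; balance=1409562-122662=1286900
17. interest=⌊1286900·160/10000⌋=20590; principal=145214-20590=124624; balance=1286900-124624=1162276
18. interest=⌊1162276·160/10000⌋=18596; principal=145214-18596=126618; balance=1162276-126618=1035658
19. interest=⌊1035658·160/10000⌋=16570; principal=145214-16570=128644; balance=1035658-128644=907014
20. interest=⌊907014·160/10000⌋=14512; principal=145214-14512=130702; balance=907014-130702=776312
21. interest=⌊776312·160/10000⌋=12420; principal=145214-12420=132794; balance=776312-132794=643518
22. interest=⌊643518·160/10000⌋=10296; principal=145214-10296=134918; balance=643518-134918=508600
23. interest=⌊508600·160/10000⌋=8137; principal=145214-8137=137077; balance=508600-137077=371523
24. interest=⌊371523·160/10000⌋=5944; principal=145214-5944=139270; balance=371523-139270=232253
25. interest=⌊232253·160/10000⌋=3716; principal=145214-3716=141498; balance=232253-141498=90755
26. interest=⌊90755·160/10000⌋=1452; principal=min(145214-1452,90755)=90755; balance=90755-90755=0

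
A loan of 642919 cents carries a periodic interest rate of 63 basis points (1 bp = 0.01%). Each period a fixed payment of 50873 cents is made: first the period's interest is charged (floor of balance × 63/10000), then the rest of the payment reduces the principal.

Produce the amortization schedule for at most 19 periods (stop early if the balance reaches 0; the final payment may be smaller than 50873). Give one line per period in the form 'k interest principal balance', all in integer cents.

1 4050 46823 596096
2 3755 47118 548978
3 3458 47415 501563
4 3159 47714 453849
5 2859 48014 405835
6 2556 48317 357518
7 2252 48621 308897
8 1946 48927 259970
9 1637 49236 210734
10 1327 49546 161188
11 1015 49858 111330
12 701 50172 61158
13 385 50488 10670
14 67 10670 0

1. interest=⌊642919·63/10000⌋=4050; principal=50873-4050=46823; balance=642919-46823=596096
2. interest=⌊596096·63/10000⌋=3755; principal=50873-3755=47118; balance=596096-47118=548978
3. interest=⌊548978·63/10000⌋=3458; principal=50873-3458=47415; balance=548978-47415=501563
4. interest=⌊501563·63/10000⌋=3159; principal=50873-3159=47714; balance=501563-47714=453849
5. interest=⌊453849·63/10000⌋=2859; principal=50873-2859=48014; balance=453849-48014=405835
6. interest=⌊405835·63/10000⌋=2556; principal=50873-2556=48317; balance=405835-48317=357518
7. interest=⌊357518·63/10000⌋=2252; principal=50873-2252=48621; balance=357518-48621=308897
8. interest=⌊308897·63/10000⌋=1946; principal=50873-1946=48927; balance=308897-48927=259970
9. interest=⌊259970·63/10000⌋=1637; principal=50873-1637=49236; balance=259970-49236=210734
10. interest=⌊210734·63/10000⌋=1327; principal=50873-1327=49546; balance=210734-49546=161188
11. interest=⌊161188·63/10000⌋=1015; principal=50873-1015=49858; balance=161188-49858=111330
12. interest=⌊111330·63/10000⌋=701; principal=50873-701=50172; balance=111330-50172=61158
13. interest=⌊61158·63/10000⌋=385; principal=50873-385=50488; balance=61158-50488=10670
14. interest=⌊10670·63/10000⌋=67; principal=min(50873-67,10670)=10670; balance=10670-10670=0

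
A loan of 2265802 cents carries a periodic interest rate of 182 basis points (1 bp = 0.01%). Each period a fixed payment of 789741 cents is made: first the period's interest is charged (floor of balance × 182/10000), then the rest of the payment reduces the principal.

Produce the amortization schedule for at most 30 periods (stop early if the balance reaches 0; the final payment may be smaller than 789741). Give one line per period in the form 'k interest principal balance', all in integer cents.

1. interest=⌊2265802·182/10000⌋=41237; principal=789741-41237=748504; balance=2265802-748504=1517298
2. interest=⌊1517298·182/10000⌋=27614; principal=789741-27614=762127; balance=1517298-762127=755171
3. interest=⌊755171·182/10000⌋=13744; principal=min(789741-13744,755171)=755171; balance=755171-755171=0

1 41237 748504 1517298
2 27614 762127 755171
3 13744 755171 0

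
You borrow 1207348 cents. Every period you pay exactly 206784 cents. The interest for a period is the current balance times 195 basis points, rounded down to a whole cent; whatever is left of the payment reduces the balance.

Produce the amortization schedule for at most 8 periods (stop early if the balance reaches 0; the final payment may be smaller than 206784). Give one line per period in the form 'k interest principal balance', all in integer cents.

1. interest=⌊1207348·195/10000⌋=23543; principal=206784-23543=183241; balance=1207348-183241=1024107
2. interest=⌊1024107·195/10000⌋=19970; principal=206784-19970=186814; balance=1024107-186814=837293
3. interest=⌊837293·195/10000⌋=16327; principal=206784-16327=190457; balance=837293-190457=646836
4. interest=⌊646836·195/10000⌋=12613; principal=206784-12613=194171; balance=646836-194171=452665
5. interest=⌊452665·195/10000⌋=8826; principal=206784-8826=197958; balance=452665-197958=254707
6. interest=⌊254707·195/10000⌋=4966; principal=206784-4966=201818; balance=254707-201818=52889
7. interest=⌊52889·195/10000⌋=1031; principal=min(206784-1031,52889)=52889; balance=52889-52889=0

1 23543 183241 1024107
2 19970 186814 837293
3 16327 190457 646836
4 12613 194171 452665
5 8826 197958 254707
6 4966 201818 52889
7 1031 52889 0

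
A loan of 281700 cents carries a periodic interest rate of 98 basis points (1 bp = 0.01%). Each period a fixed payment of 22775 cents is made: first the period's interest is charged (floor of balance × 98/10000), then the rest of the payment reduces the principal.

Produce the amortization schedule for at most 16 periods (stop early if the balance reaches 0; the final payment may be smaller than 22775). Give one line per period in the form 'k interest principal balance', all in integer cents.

1. interest=⌊281700·98/10000⌋=2760; principal=22775-2760=20015; balance=281700-20015=261685
2. interest=⌊261685·98/10000⌋=2564; principal=22775-2564=20211; balance=261685-20211=241474
3. interest=⌊241474·98/10000⌋=2366; principal=22775-2366=20409; balance=241474-20409=221065
4. interest=⌊221065·98/10000⌋=2166; principal=22775-2166=20609; balance=221065-20609=200456
5. interest=⌊200456·98/10000⌋=1964; principal=22775-1964=20811; balance=200456-20811=179645
6. interest=⌊179645·98/10000⌋=1760; principal=22775-1760=21015; balance=179645-21015=158630
7. interest=⌊158630·98/10000⌋=1554; principal=22775-1554=21221; balance=158630-21221=137409
8. interest=⌊137409·98/10000⌋=1346; principal=22775-1346=21429; balance=137409-21429=115980
9. interest=⌊115980·98/10000⌋=1136; principal=22775-1136=21639; balance=115980-21639=94341
10. interest=⌊94341·98/10000⌋=924; principal=22775-924=21851; balance=94341-21851=72490
11. interest=⌊72490·98/10000⌋=710; principal=22775-710=22065; balance=72490-22065=50425
12. interest=⌊50425·98/10000⌋=494; principal=22775-494=22281; balance=50425-22281=28144
13. interest=⌊28144·98/10000⌋=275; principal=22775-275=22500; balance=28144-22500=5644
14. interest=⌊5644·98/10000⌋=55; principal=min(22775-55,5644)=5644; balance=5644-5644=0

1 2760 20015 261685
2 2564 20211 241474
3 2366 20409 221065
4 2166 20609 200456
5 1964 20811 179645
6 1760 21015 158630
7 1554 21221 137409
8 1346 21429 115980
9 1136 21639 94341
10 924 21851 72490
11 710 22065 50425
12 494 22281 28144
13 275 22500 5644
14 55 5644 0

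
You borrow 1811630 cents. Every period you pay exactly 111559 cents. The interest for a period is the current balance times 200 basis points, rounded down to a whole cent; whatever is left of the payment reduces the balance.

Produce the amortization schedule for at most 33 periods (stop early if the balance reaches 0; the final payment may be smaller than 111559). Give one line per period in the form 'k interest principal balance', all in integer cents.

1. interest=⌊1811630·200/10000⌋=36232; principal=111559-36232=75327; balance=1811630-75327=1736303
2. interest=⌊1736303·200/10000⌋=34726; principal=111559-34726=76833; balance=1736303-76833=1659470
3. interest=⌊1659470·200/10000⌋=33189; principal=111559-33189=78370; balance=1659470-78370=1581100
4. interest=⌊1581100·200/10000⌋=31622; principal=111559-31622=79937; balance=1581100-79937=1501163
5. interest=⌊1501163·200/10000⌋=30023; principal=111559-30023=81536; balance=1501163-81536=1419627
6. interest=⌊1419627·200/10000⌋=28392; principal=111559-28392=83167; balance=1419627-83167=1336460
7. interest=⌊1336460·200/10000⌋=26729; principal=111559-26729=84830; balance=1336460-84830=1251630
8. interest=⌊1251630·200/10000⌋=25032; principal=111559-25032=86527; balance=1251630-86527=1165103
9. interest=⌊1165103·200/10000⌋=23302; principal=111559-23302=88257; balance=1165103-88257=1076846
10. interest=⌊1076846·200/10000⌋=21536; principal=111559-21536=90023; balance=1076846-90023=986823
11. interest=⌊986823·200/10000⌋=19736; principal=111559-19736=91823; balance=986823-91823=895000
12. interest=⌊895000·200/10000⌋=17900; principal=111559-17900=93659; balance=895000-93659=801341
13. interest=⌊801341·200/10000⌋=16026; principal=111559-16026=95533; balance=801341-95533=705808
14. interest=⌊705808·200/10000⌋=14116; principal=111559-14116=97443; balance=705808-97443=608365
15. interest=⌊608365·200/10000⌋=12167; principal=111559-12167=99392; balance=608365-99392=508973
16. interest=⌊508973·200/10000⌋=10179; principal=111559-10179=101380; balance=508973-101380=407593
17. interest=⌊407593·200/10000⌋=8151; principal=111559-8151=103408; balance=407593-103408=304185
18. interest=⌊304185·200/10000⌋=6083; principal=111559-6083=105476; balance=304185-105476=198709
19. interest=⌊198709·200/10000⌋=3974; principal=111559-3974=107585; balance=198709-107585=91124
20. interest=⌊91124·200/10000⌋=1822; principal=min(111559-1822,91124)=91124; balance=91124-91124=0

1 36232 75327 1736303
2 34726 76833 1659470
3 33189 78370 1581100
4 31622 79937 1501163
5 30023 81536 1419627
6 28392 83167 1336460
7 26729 84830 1251630
8 25032 86527 1165103
9 23302 88257 1076846
10 21536 90023 986823
11 19736 91823 895000
12 17900 93659 801341
13 16026 95533 705808
14 14116 97443 608365
15 12167 99392 508973
16 10179 101380 407593
17 8151 103408 304185
18 6083 105476 198709
19 3974 107585 91124
20 1822 91124 0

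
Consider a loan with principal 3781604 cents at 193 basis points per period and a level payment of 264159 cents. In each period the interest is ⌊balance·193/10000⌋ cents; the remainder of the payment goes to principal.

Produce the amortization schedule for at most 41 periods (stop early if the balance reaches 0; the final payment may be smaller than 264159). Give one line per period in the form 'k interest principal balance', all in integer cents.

1. interest=⌊3781604·193/10000⌋=72984; principal=264159-72984=191175; balance=3781604-191175=3590429
2. interest=⌊3590429·193/10000⌋=69295; principal=264159-69295=194864; balance=3590429-194864=3395565
3. interest=⌊3395565·193/10000⌋=65534; principal=264159-65534=198625; balance=3395565-198625=3196940
4. interest=⌊3196940·193/10000⌋=61700; principal=264159-61700=202459; balance=3196940-202459=2994481
5. interest=⌊2994481·193/10000⌋=57793; principal=264159-57793=206366; balance=2994481-206366=2788115
6. interest=⌊2788115·193/10000⌋=53810; principal=264159-53810=210349; balance=2788115-210349=2577766
7. interest=⌊2577766·193/10000⌋=49750; principal=264159-49750=214409; balance=2577766-214409=2363357
8. interest=⌊2363357·193/10000⌋=45612; principal=264159-45612=218547; balance=2363357-218547=2144810
9. interest=⌊2144810·193/10000⌋=41394; principal=264159-41394=222765; balance=2144810-222765=1922045
10. interest=⌊1922045·193/10000⌋=37095; principal=264159-37095=227064; balance=1922045-227064=1694981
11. interest=⌊1694981·193/10000⌋=32713; principal=264159-32713=231446; balance=1694981-231446=1463535
12. interest=⌊1463535·193/10000⌋=28246; principal=264159-28246=235913; balance=1463535-235913=1227622
13. interest=⌊1227622·193/10000⌋=23693; principal=264159-23693=240466; balance=1227622-240466=987156
14. interest=⌊987156·193/10000⌋=19052; principal=264159-19052=245107; balance=987156-245107=742049
15. interest=⌊742049·193/10000⌋=14321; principal=264159-14321=249838; balance=742049-249838=492211
16. interest=⌊492211·193/10000⌋=9499; principal=264159-9499=254660; balance=492211-254660=237551
17. interest=⌊237551·193/10000⌋=4584; principal=min(264159-4584,237551)=237551; balance=237551-237551=0

1 72984 191175 3590429
2 69295 194864 3395565
3 65534 198625 3196940
4 61700 202459 2994481
5 57793 206366 2788115
6 53810 210349 2577766
7 49750 214409 2363357
8 45612 218547 2144810
9 41394 222765 1922045
10 37095 227064 1694981
11 32713 231446 1463535
12 28246 235913 1227622
13 23693 240466 987156
14 19052 245107 742049
15 14321 249838 492211
16 9499 254660 237551
17 4584 237551 0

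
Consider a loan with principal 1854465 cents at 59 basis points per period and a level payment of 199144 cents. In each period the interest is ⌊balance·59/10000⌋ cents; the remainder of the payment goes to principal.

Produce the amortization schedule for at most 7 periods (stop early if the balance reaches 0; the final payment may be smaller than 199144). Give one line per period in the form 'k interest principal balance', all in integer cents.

1 10941 188203 1666262
2 9830 189314 1476948
3 8713 190431 1286517
4 7590 191554 1094963
5 6460 192684 902279
6 5323 193821 708458
7 4179 194965 513493

1. interest=⌊1854465·59/10000⌋=10941; principal=199144-10941=188203; balance=1854465-188203=1666262
2. interest=⌊1666262·59/10000⌋=9830; principal=199144-9830=189314; balance=1666262-189314=1476948
3. interest=⌊1476948·59/10000⌋=8713; principal=199144-8713=190431; balance=1476948-190431=1286517
4. interest=⌊1286517·59/10000⌋=7590; principal=199144-7590=191554; balance=1286517-191554=1094963
5. interest=⌊1094963·59/10000⌋=6460; principal=199144-6460=192684; balance=1094963-192684=902279
6. interest=⌊902279·59/10000⌋=5323; principal=199144-5323=193821; balance=902279-193821=708458
7. interest=⌊708458·59/10000⌋=4179; principal=199144-4179=194965; balance=708458-194965=513493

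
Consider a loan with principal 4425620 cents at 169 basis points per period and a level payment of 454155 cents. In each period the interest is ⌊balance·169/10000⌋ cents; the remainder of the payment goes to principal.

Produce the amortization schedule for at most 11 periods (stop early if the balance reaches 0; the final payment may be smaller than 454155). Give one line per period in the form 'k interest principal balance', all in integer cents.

1 74792 379363 4046257
2 68381 385774 3660483
3 61862 392293 3268190
4 55232 398923 2869267
5 48490 405665 2463602
6 41634 412521 2051081
7 34663 419492 1631589
8 27573 426582 1205007
9 20364 433791 771216
10 13033 441122 330094
11 5578 330094 0

1. interest=⌊4425620·169/10000⌋=74792; principal=454155-74792=379363; balance=4425620-379363=4046257
2. interest=⌊4046257·169/10000⌋=68381; principal=454155-68381=385774; balance=4046257-385774=3660483
3. interest=⌊3660483·169/10000⌋=61862; principal=454155-61862=392293; balance=3660483-392293=3268190
4. interest=⌊3268190·169/10000⌋=55232; principal=454155-55232=398923; balance=3268190-398923=2869267
5. interest=⌊2869267·169/10000⌋=48490; principal=454155-48490=405665; balance=2869267-405665=2463602
6. interest=⌊2463602·169/10000⌋=41634; principal=454155-41634=412521; balance=2463602-412521=2051081
7. interest=⌊2051081·169/10000⌋=34663; principal=454155-34663=419492; balance=2051081-419492=1631589
8. interest=⌊1631589·169/10000⌋=27573; principal=454155-27573=426582; balance=1631589-426582=1205007
9. interest=⌊1205007·169/10000⌋=20364; principal=454155-20364=433791; balance=1205007-433791=771216
10. interest=⌊771216·169/10000⌋=13033; principal=454155-13033=441122; balance=771216-441122=330094
11. interest=⌊330094·169/10000⌋=5578; principal=min(454155-5578,330094)=330094; balance=330094-330094=0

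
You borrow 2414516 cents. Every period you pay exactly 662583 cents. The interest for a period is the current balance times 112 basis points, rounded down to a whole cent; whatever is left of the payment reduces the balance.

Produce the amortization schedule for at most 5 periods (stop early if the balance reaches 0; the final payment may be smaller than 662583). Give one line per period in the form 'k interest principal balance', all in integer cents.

1 27042 635541 1778975
2 19924 642659 1136316
3 12726 649857 486459
4 5448 486459 0

1. interest=⌊2414516·112/10000⌋=27042; principal=662583-27042=635541; balance=2414516-635541=1778975
2. interest=⌊1778975·112/10000⌋=19924; principal=662583-19924=642659; balance=1778975-642659=1136316
3. interest=⌊1136316·112/10000⌋=12726; principal=662583-12726=649857; balance=1136316-649857=486459
4. interest=⌊486459·112/10000⌋=5448; principal=min(662583-5448,486459)=486459; balance=486459-486459=0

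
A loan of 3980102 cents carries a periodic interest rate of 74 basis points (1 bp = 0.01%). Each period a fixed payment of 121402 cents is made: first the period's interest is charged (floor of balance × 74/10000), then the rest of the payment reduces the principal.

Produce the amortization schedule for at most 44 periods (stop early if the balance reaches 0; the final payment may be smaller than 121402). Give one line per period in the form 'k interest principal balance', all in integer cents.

1. interest=⌊3980102·74/10000⌋=29452; principal=121402-29452=91950; balance=3980102-91950=3888152
2. interest=⌊3888152·74/10000⌋=28772; principal=121402-28772=92630; balance=3888152-92630=3795522
3. interest=⌊3795522·74/10000⌋=28086; principal=121402-28086=93316; balance=3795522-93316=3702206
4. interest=⌊3702206·74/10000⌋=27396; principal=121402-27396=94006; balance=3702206-94006=3608200
5. interest=⌊3608200·74/10000⌋=26700; principal=121402-26700=94702; balance=3608200-94702=3513498
6. interest=⌊3513498·74/10000⌋=25999; principal=121402-25999=95403; balance=3513498-95403=3418095
7. interest=⌊3418095·74/10000⌋=25293; principal=121402-25293=96109; balance=3418095-96109=3321986
8. interest=⌊3321986·74/10000⌋=24582; principal=121402-24582=96820; balance=3321986-96820=3225166
9. interest=⌊3225166·74/10000⌋=23866; principal=121402-23866=97536; balance=3225166-97536=3127630
10. interest=⌊3127630·74/10000⌋=23144; principal=121402-23144=98258; balance=3127630-98258=3029372
11. interest=⌊3029372·74/10000⌋=22417; principal=121402-22417=98985; balance=3029372-98985=2930387
12. interest=⌊2930387·74/10000⌋=21684; principal=121402-21684=99718; balance=2930387-99718=2830669
13. interest=⌊2830669·74/10000⌋=20946; principal=121402-20946=100456; balance=2830669-100456=2730213
14. interest=⌊2730213·74/10000⌋=20203; principal=121402-20203=101199; balance=2730213-101199=2629014
15. interest=⌊2629014·74/10000⌋=19454; principal=121402-19454=101948; balance=2629014-101948=2527066
16. interest=⌊2527066·74/10000⌋=18700; principal=121402-18700=102702; balance=2527066-102702=2424364
17. interest=⌊2424364·74/10000⌋=17940; principal=121402-17940=103462; balance=2424364-103462=2320902
18. interest=⌊2320902·74/10000⌋=17174; principal=121402-17174=104228; balance=2320902-104228=2216674
19. interest=⌊2216674·74/10000⌋=16403; principal=121402-16403=104999; balance=2216674-104999=2111675
20. interest=⌊2111675·74/10000⌋=15626; principal=121402-15626=105776; balance=2111675-105776=2005899
21. interest=⌊2005899·74/10000⌋=14843; principal=121402-14843=106559; balance=2005899-106559=1899340
22. interest=⌊1899340·74/10000⌋=14055; principal=121402-14055=107347; balance=1899340-107347=1791993
23. interest=⌊1791993·74/10000⌋=13260; principal=121402-13260=108142; balance=1791993-108142=1683851
24. interest=⌊1683851·74/10000⌋=12460; principal=121402-12460=108942; balance=1683851-108942=1574909
25. interest=⌊1574909·74/10000⌋=11654; principal=121402-11654=109748; balance=1574909-109748=1465161
26. interest=⌊1465161·74/10000⌋=10842; principal=121402-10842=110560; balance=1465161-110560=1354601
27. interest=⌊1354601·74/10000⌋=10024; principal=121402-10024=111378; balance=1354601-111378=1243223
28. interest=⌊1243223·74/10000⌋=9199; principal=121402-9199=112203; balance=1243223-112203=1131020
29. interest=⌊1131020·74/10000⌋=8369; principal=121402-8369=113033; balance=1131020-113033=1017987
30. interest=⌊1017987·74/10000⌋=7533; principal=121402-7533=113869; balance=1017987-113869=904118
31. interest=⌊904118·74/10000⌋=6690; principal=121402-6690=114712; balance=904118-114712=789406
32. interest=⌊789406·74/10000⌋=5841; principal=121402-5841=115561; balance=789406-115561=673845
33. interest=⌊673845·74/10000⌋=4986; principal=121402-4986=116416; balance=673845-116416=557429
34. interest=⌊557429·74/10000⌋=4124; principal=121402-4124=117278; balance=557429-117278=440151
35. interest=⌊440151·74/10000⌋=3257; principal=121402-3257=118145; balance=440151-118145=322006
36. interest=⌊322006·74/10000⌋=2382; principal=121402-2382=119020; balance=322006-119020=202986
37. interest=⌊202986·74/10000⌋=1502; principal=121402-1502=119900; balance=202986-119900=83086
38. interest=⌊83086·74/10000⌋=614; principal=min(121402-614,83086)=83086; balance=83086-83086=0

1 29452 91950 3888152
2 28772 92630 3795522
3 28086 93316 3702206
4 27396 94006 3608200
5 26700 94702 3513498
6 25999 95403 3418095
7 25293 96109 3321986
8 24582 96820 3225166
9 23866 97536 3127630
10 23144 98258 3029372
11 22417 98985 2930387
12 21684 99718 2830669
13 20946 100456 2730213
14 20203 101199 2629014
15 19454 101948 2527066
16 18700 102702 2424364
17 17940 103462 2320902
18 17174 104228 2216674
19 16403 104999 2111675
20 15626 105776 2005899
21 14843 106559 1899340
22 14055 107347 1791993
23 13260 108142 1683851
24 12460 108942 1574909
25 11654 109748 1465161
26 10842 110560 1354601
27 10024 111378 1243223
28 9199 112203 1131020
29 8369 113033 1017987
30 7533 113869 904118
31 6690 114712 789406
32 5841 115561 673845
33 4986 116416 557429
34 4124 117278 440151
35 3257 118145 322006
36 2382 119020 202986
37 1502 119900 83086
38 614 83086 0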